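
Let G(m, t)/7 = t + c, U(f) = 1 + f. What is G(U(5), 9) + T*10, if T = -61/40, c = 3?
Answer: 275/4 ≈ 68.750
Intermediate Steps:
G(m, t) = 21 + 7*t (G(m, t) = 7*(t + 3) = 7*(3 + t) = 21 + 7*t)
T = -61/40 (T = -61*1/40 = -61/40 ≈ -1.5250)
G(U(5), 9) + T*10 = (21 + 7*9) - 61/40*10 = (21 + 63) - 61/4 = 84 - 61/4 = 275/4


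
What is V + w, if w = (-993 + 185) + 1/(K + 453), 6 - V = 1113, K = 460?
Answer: -1748394/913 ≈ -1915.0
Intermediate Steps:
V = -1107 (V = 6 - 1*1113 = 6 - 1113 = -1107)
w = -737703/913 (w = (-993 + 185) + 1/(460 + 453) = -808 + 1/913 = -737703/913 ≈ -808.00)
V + w = -1107 - 737703/913 = -1748394/913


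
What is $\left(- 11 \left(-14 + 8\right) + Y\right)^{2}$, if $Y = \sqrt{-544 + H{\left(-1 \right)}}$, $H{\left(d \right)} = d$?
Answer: $3811 + 132 i \sqrt{545} \approx 3811.0 + 3081.6 i$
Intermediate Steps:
$Y = i \sqrt{545}$ ($Y = \sqrt{-544 - 1} = \sqrt{-545} = i \sqrt{545} \approx 23.345 i$)
$\left(- 11 \left(-14 + 8\right) + Y\right)^{2} = \left(- 11 \left(-14 + 8\right) + i \sqrt{545}\right)^{2} = \left(\left(-11\right) \left(-6\right) + i \sqrt{545}\right)^{2} = \left(66 + i \sqrt{545}\right)^{2}$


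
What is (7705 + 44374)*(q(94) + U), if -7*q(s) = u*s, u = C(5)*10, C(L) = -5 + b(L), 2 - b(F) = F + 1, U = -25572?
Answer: -8881760976/7 ≈ -1.2688e+9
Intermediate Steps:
b(F) = 1 - F (b(F) = 2 - (F + 1) = 2 - (1 + F) = 2 + (-1 - F) = 1 - F)
C(L) = -4 - L (C(L) = -5 + (1 - L) = -4 - L)
u = -90 (u = (-4 - 1*5)*10 = (-4 - 5)*10 = -9*10 = -90)
q(s) = 90*s/7 (q(s) = -(-90)*s/7 = 90*s/7)
(7705 + 44374)*(q(94) + U) = (7705 + 44374)*((90/7)*94 - 25572) = 52079*(8460/7 - 25572) = 52079*(-170544/7) = -8881760976/7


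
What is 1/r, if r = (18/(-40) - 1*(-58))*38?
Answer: 10/21869 ≈ 0.00045727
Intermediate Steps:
r = 21869/10 (r = (18*(-1/40) + 58)*38 = (-9/20 + 58)*38 = (1151/20)*38 = 21869/10 ≈ 2186.9)
1/r = 1/(21869/10) = 10/21869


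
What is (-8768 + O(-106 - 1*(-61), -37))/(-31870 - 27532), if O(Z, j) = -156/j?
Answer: 162130/1098937 ≈ 0.14753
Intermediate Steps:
(-8768 + O(-106 - 1*(-61), -37))/(-31870 - 27532) = (-8768 - 156/(-37))/(-31870 - 27532) = (-8768 - 156*(-1/37))/(-59402) = (-8768 + 156/37)*(-1/59402) = -324260/37*(-1/59402) = 162130/1098937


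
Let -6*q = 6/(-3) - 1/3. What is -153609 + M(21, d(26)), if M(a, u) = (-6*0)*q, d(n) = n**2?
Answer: -153609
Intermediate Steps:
q = 7/18 (q = -(6/(-3) - 1/3)/6 = -(6*(-1/3) - 1*1/3)/6 = -(-2 - 1/3)/6 = -1/6*(-7/3) = 7/18 ≈ 0.38889)
M(a, u) = 0 (M(a, u) = -6*0*(7/18) = 0*(7/18) = 0)
-153609 + M(21, d(26)) = -153609 + 0 = -153609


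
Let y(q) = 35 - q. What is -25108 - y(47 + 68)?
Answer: -25028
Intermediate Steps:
-25108 - y(47 + 68) = -25108 - (35 - (47 + 68)) = -25108 - (35 - 1*115) = -25108 - (35 - 115) = -25108 - 1*(-80) = -25108 + 80 = -25028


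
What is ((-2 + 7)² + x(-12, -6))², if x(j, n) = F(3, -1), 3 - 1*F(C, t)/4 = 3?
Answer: 625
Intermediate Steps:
F(C, t) = 0 (F(C, t) = 12 - 4*3 = 12 - 12 = 0)
x(j, n) = 0
((-2 + 7)² + x(-12, -6))² = ((-2 + 7)² + 0)² = (5² + 0)² = (25 + 0)² = 25² = 625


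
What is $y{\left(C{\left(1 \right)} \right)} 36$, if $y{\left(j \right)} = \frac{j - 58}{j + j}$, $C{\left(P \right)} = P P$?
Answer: $-1026$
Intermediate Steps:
$C{\left(P \right)} = P^{2}$
$y{\left(j \right)} = \frac{-58 + j}{2 j}$
$y{\left(C{\left(1 \right)} \right)} 36 = \frac{-58 + 1^{2}}{2 \cdot 1^{2}} \cdot 36 = \frac{-58 + 1}{2 \cdot 1} \cdot 36 = \frac{1}{2} \cdot 1 \left(-57\right) 36 = \left(- \frac{57}{2}\right) 36 = -1026$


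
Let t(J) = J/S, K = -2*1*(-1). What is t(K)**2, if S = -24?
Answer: 1/144 ≈ 0.0069444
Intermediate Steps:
K = 2 (K = -2*(-1) = 2)
t(J) = -J/24 (t(J) = J/(-24) = J*(-1/24) = -J/24)
t(K)**2 = (-1/24*2)**2 = (-1/12)**2 = 1/144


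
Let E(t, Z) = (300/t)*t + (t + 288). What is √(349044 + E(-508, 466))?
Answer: 2*√87281 ≈ 590.87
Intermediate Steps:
E(t, Z) = 588 + t (E(t, Z) = 300 + (288 + t) = 588 + t)
√(349044 + E(-508, 466)) = √(349044 + (588 - 508)) = √(349044 + 80) = √349124 = 2*√87281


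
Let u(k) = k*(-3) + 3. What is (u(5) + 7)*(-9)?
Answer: 45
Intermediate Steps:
u(k) = 3 - 3*k (u(k) = -3*k + 3 = 3 - 3*k)
(u(5) + 7)*(-9) = ((3 - 3*5) + 7)*(-9) = ((3 - 15) + 7)*(-9) = (-12 + 7)*(-9) = -5*(-9) = 45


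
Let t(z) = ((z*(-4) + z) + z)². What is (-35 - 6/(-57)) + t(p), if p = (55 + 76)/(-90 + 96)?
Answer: 320092/171 ≈ 1871.9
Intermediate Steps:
p = 131/6 ≈ 21.833
t(z) = 4*z² (t(z) = ((-4*z + z) + z)² = (-3*z + z)² = (-2*z)² = 4*z²)
(-35 - 6/(-57)) + t(p) = (-35 - 6/(-57)) + 4*(131/6)² = (-35 - 6*(-1/57)) + 4*(17161/36) = (-35 + 2/19) + 17161/9 = -663/19 + 17161/9 = 320092/171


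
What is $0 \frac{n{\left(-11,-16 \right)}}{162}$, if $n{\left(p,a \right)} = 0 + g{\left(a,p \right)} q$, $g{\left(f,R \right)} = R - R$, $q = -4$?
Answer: $0$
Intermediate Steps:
$g{\left(f,R \right)} = 0$
$n{\left(p,a \right)} = 0$ ($n{\left(p,a \right)} = 0 + 0 \left(-4\right) = 0 + 0 = 0$)
$0 \frac{n{\left(-11,-16 \right)}}{162} = 0 \cdot \frac{0}{162} = 0 \cdot 0 \cdot \frac{1}{162} = 0 \cdot 0 = 0$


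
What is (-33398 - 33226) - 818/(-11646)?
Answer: -387951143/5823 ≈ -66624.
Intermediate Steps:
(-33398 - 33226) - 818/(-11646) = -66624 - 818*(-1/11646) = -66624 + 409/5823 = -387951143/5823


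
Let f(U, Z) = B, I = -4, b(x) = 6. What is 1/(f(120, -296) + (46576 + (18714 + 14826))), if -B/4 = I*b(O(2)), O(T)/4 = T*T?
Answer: 1/80212 ≈ 1.2467e-5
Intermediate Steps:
O(T) = 4*T² (O(T) = 4*(T*T) = 4*T²)
B = 96 (B = -(-16)*6 = -4*(-24) = 96)
f(U, Z) = 96
1/(f(120, -296) + (46576 + (18714 + 14826))) = 1/(96 + (46576 + (18714 + 14826))) = 1/(96 + (46576 + 33540)) = 1/(96 + 80116) = 1/80212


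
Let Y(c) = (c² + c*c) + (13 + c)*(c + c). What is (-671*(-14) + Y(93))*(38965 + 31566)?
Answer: 3273202648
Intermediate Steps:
Y(c) = 2*c² + 2*c*(13 + c) (Y(c) = (c² + c²) + (13 + c)*(2*c) = 2*c² + 2*c*(13 + c))
(-671*(-14) + Y(93))*(38965 + 31566) = (-671*(-14) + 2*93*(13 + 2*93))*(38965 + 31566) = (9394 + 2*93*(13 + 186))*70531 = (9394 + 2*93*199)*70531 = (9394 + 37014)*70531 = 46408*70531 = 3273202648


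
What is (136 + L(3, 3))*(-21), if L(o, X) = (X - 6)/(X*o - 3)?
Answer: -5691/2 ≈ -2845.5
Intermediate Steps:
L(o, X) = (-6 + X)/(-3 + X*o)
(136 + L(3, 3))*(-21) = (136 + (-6 + 3)/(-3 + 3*3))*(-21) = (136 - 3/(-3 + 9))*(-21) = (136 - 3/6)*(-21) = (136 + (1/6)*(-3))*(-21) = (136 - 1/2)*(-21) = (271/2)*(-21) = -5691/2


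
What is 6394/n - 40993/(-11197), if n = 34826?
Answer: 749607918/194973361 ≈ 3.8447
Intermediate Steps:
6394/n - 40993/(-11197) = 6394/34826 - 40993/(-11197) = 6394*(1/34826) - 40993*(-1/11197) = 3197/17413 + 40993/11197 = 749607918/194973361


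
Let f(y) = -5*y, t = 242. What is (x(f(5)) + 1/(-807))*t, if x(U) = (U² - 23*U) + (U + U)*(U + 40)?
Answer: 87882058/807 ≈ 1.0890e+5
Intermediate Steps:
x(U) = U² - 23*U + 2*U*(40 + U) (x(U) = (U² - 23*U) + (2*U)*(40 + U) = (U² - 23*U) + 2*U*(40 + U) = U² - 23*U + 2*U*(40 + U))
(x(f(5)) + 1/(-807))*t = (3*(-5*5)*(19 - 5*5) + 1/(-807))*242 = (3*(-25)*(19 - 25) - 1/807)*242 = (3*(-25)*(-6) - 1/807)*242 = (450 - 1/807)*242 = (363149/807)*242 = 87882058/807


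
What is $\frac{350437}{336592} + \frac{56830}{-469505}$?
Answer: $\frac{29080680065}{31606325392} \approx 0.92009$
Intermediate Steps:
$\frac{350437}{336592} + \frac{56830}{-469505} = 350437 \cdot \frac{1}{336592} + 56830 \left(- \frac{1}{469505}\right) = \frac{350437}{336592} - \frac{11366}{93901} = \frac{29080680065}{31606325392}$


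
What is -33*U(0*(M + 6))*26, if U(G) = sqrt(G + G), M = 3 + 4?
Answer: 0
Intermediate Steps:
M = 7
U(G) = sqrt(2)*sqrt(G) (U(G) = sqrt(2*G) = sqrt(2)*sqrt(G))
-33*U(0*(M + 6))*26 = -33*sqrt(2)*sqrt(0*(7 + 6))*26 = -33*sqrt(2)*sqrt(0*13)*26 = -33*sqrt(2)*sqrt(0)*26 = -33*sqrt(2)*0*26 = -33*0*26 = 0*26 = 0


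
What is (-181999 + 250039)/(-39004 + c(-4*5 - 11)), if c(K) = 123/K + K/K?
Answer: -87885/50384 ≈ -1.7443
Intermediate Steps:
c(K) = 1 + 123/K (c(K) = 123/K + 1 = 1 + 123/K)
(-181999 + 250039)/(-39004 + c(-4*5 - 11)) = (-181999 + 250039)/(-39004 + (123 + (-4*5 - 11))/(-4*5 - 11)) = 68040/(-39004 + (123 + (-20 - 11))/(-20 - 11)) = 68040/(-39004 + (123 - 31)/(-31)) = 68040/(-39004 - 1/31*92) = 68040/(-39004 - 92/31) = 68040/(-1209216/31) = 68040*(-31/1209216) = -87885/50384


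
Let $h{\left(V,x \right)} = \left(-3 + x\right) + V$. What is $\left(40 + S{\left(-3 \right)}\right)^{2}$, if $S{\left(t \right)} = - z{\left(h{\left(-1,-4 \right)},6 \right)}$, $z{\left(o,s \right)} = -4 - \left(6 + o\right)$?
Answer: $1764$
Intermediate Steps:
$h{\left(V,x \right)} = -3 + V + x$
$z{\left(o,s \right)} = -10 - o$ ($z{\left(o,s \right)} = -4 - \left(6 + o\right) = -10 - o$)
$S{\left(t \right)} = 2$ ($S{\left(t \right)} = - (-10 - \left(-3 - 1 - 4\right)) = - (-10 - -8) = - (-10 + 8) = \left(-1\right) \left(-2\right) = 2$)
$\left(40 + S{\left(-3 \right)}\right)^{2} = \left(40 + 2\right)^{2} = 42^{2} = 1764$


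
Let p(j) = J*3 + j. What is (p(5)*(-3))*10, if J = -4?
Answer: 210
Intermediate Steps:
p(j) = -12 + j (p(j) = -4*3 + j = -12 + j)
(p(5)*(-3))*10 = ((-12 + 5)*(-3))*10 = -7*(-3)*10 = 21*10 = 210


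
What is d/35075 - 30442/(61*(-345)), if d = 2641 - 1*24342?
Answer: 87107/105225 ≈ 0.82782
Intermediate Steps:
d = -21701 (d = 2641 - 24342 = -21701)
d/35075 - 30442/(61*(-345)) = -21701/35075 - 30442/(61*(-345)) = -21701*1/35075 - 30442/(-21045) = -21701/35075 - 30442*(-1/21045) = -21701/35075 + 30442/21045 = 87107/105225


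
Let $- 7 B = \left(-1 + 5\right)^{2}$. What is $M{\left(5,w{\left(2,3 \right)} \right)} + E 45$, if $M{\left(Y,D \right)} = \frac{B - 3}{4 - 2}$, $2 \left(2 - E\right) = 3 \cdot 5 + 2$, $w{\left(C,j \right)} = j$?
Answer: $- \frac{2066}{7} \approx -295.14$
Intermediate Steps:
$B = - \frac{16}{7}$ ($B = - \frac{\left(-1 + 5\right)^{2}}{7} = - \frac{4^{2}}{7} = \left(- \frac{1}{7}\right) 16 = - \frac{16}{7} \approx -2.2857$)
$E = - \frac{13}{2}$ ($E = 2 - \frac{3 \cdot 5 + 2}{2} = 2 - \frac{15 + 2}{2} = 2 - \frac{17}{2} = - \frac{13}{2} \approx -6.5$)
$M{\left(Y,D \right)} = - \frac{37}{14}$ ($M{\left(Y,D \right)} = \frac{- \frac{16}{7} - 3}{4 - 2} = - \frac{37}{7 \cdot 2} = \left(- \frac{37}{7}\right) \frac{1}{2} = - \frac{37}{14}$)
$M{\left(5,w{\left(2,3 \right)} \right)} + E 45 = - \frac{37}{14} - \frac{585}{2} = - \frac{2066}{7}$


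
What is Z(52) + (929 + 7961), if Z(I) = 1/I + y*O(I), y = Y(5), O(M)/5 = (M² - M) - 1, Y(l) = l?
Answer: 3908581/52 ≈ 75165.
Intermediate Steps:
O(M) = -5 - 5*M + 5*M² (O(M) = 5*((M² - M) - 1) = 5*(-1 + M² - M) = -5 - 5*M + 5*M²)
y = 5
Z(I) = -25 + 1/I - 25*I + 25*I² (Z(I) = 1/I + 5*(-5 - 5*I + 5*I²) = 1/I + (-25 - 25*I + 25*I²) = -25 + 1/I - 25*I + 25*I²)
Z(52) + (929 + 7961) = (1 + 25*52*(-1 + 52² - 1*52))/52 + (929 + 7961) = (1 + 25*52*(-1 + 2704 - 52))/52 + 8890 = (1 + 25*52*2651)/52 + 8890 = (1 + 3446300)/52 + 8890 = (1/52)*3446301 + 8890 = 3446301/52 + 8890 = 3908581/52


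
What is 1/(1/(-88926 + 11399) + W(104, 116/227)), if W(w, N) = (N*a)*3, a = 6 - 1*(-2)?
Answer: 17598629/215834941 ≈ 0.081537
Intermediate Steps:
a = 8 (a = 6 + 2 = 8)
W(w, N) = 24*N (W(w, N) = (N*8)*3 = (8*N)*3 = 24*N)
1/(1/(-88926 + 11399) + W(104, 116/227)) = 1/(1/(-88926 + 11399) + 24*(116/227)) = 1/(1/(-77527) + 24*(116*(1/227))) = 1/(-1/77527 + 24*(116/227)) = 1/(-1/77527 + 2784/227) = 1/(215834941/17598629) = 17598629/215834941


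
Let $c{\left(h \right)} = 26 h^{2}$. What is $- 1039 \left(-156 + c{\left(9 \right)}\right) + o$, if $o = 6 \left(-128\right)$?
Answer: $-2026818$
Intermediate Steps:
$o = -768$
$- 1039 \left(-156 + c{\left(9 \right)}\right) + o = - 1039 \left(-156 + 26 \cdot 9^{2}\right) - 768 = - 1039 \left(-156 + 26 \cdot 81\right) - 768 = - 1039 \left(-156 + 2106\right) - 768 = \left(-1039\right) 1950 - 768 = -2026050 - 768 = -2026818$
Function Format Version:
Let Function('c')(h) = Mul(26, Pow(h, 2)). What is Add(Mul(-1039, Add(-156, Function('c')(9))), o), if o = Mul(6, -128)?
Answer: -2026818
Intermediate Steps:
o = -768
Add(Mul(-1039, Add(-156, Function('c')(9))), o) = Add(Mul(-1039, Add(-156, Mul(26, Pow(9, 2)))), -768) = Add(Mul(-1039, Add(-156, Mul(26, 81))), -768) = Add(Mul(-1039, Add(-156, 2106)), -768) = Add(Mul(-1039, 1950), -768) = Add(-2026050, -768) = -2026818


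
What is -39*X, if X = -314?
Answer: 12246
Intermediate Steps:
-39*X = -39*(-314) = 12246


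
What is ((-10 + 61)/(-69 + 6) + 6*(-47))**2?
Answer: 35271721/441 ≈ 79981.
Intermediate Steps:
((-10 + 61)/(-69 + 6) + 6*(-47))**2 = (51/(-63) - 282)**2 = (51*(-1/63) - 282)**2 = (-17/21 - 282)**2 = (-5939/21)**2 = 35271721/441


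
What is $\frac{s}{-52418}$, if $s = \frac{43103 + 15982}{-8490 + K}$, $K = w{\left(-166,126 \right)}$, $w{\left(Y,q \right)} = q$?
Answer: $\frac{19695}{146141384} \approx 0.00013477$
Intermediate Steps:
$K = 126$
$s = - \frac{19695}{2788}$ ($s = \frac{43103 + 15982}{-8490 + 126} = \frac{59085}{-8364} = 59085 \left(- \frac{1}{8364}\right) = - \frac{19695}{2788} \approx -7.0642$)
$\frac{s}{-52418} = - \frac{19695}{2788 \left(-52418\right)} = \left(- \frac{19695}{2788}\right) \left(- \frac{1}{52418}\right) = \frac{19695}{146141384}$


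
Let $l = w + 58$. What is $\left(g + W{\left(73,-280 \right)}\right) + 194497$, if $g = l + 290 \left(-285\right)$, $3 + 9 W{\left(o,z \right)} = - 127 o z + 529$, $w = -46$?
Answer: $\frac{3603137}{9} \approx 4.0035 \cdot 10^{5}$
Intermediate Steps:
$W{\left(o,z \right)} = \frac{526}{9} - \frac{127 o z}{9}$ ($W{\left(o,z \right)} = - \frac{1}{3} + \frac{- 127 o z + 529}{9} = - \frac{1}{3} + \frac{529 - 127 o z}{9} = - \frac{1}{3} - \left(- \frac{529}{9} + \frac{127 o z}{9}\right) = \frac{526}{9} - \frac{127 o z}{9}$)
$l = 12$ ($l = -46 + 58 = 12$)
$g = -82638$ ($g = 12 + 290 \left(-285\right) = 12 - 82650 = -82638$)
$\left(g + W{\left(73,-280 \right)}\right) + 194497 = \left(-82638 - \left(- \frac{526}{9} + \frac{9271}{9} \left(-280\right)\right)\right) + 194497 = \left(-82638 + \left(\frac{526}{9} + \frac{2595880}{9}\right)\right) + 194497 = \left(-82638 + \frac{2596406}{9}\right) + 194497 = \frac{1852664}{9} + 194497 = \frac{3603137}{9}$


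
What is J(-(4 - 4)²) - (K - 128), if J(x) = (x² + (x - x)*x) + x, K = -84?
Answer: 212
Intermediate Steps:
J(x) = x + x² (J(x) = (x² + 0*x) + x = (x² + 0) + x = x² + x = x + x²)
J(-(4 - 4)²) - (K - 128) = (-(4 - 4)²)*(1 - (4 - 4)²) - (-84 - 128) = (-1*0²)*(1 - 1*0²) - 1*(-212) = (-1*0)*(1 - 1*0) + 212 = 0*(1 + 0) + 212 = 0*1 + 212 = 0 + 212 = 212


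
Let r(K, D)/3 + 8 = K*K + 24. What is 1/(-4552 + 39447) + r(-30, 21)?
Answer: 95891461/34895 ≈ 2748.0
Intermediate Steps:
r(K, D) = 48 + 3*K**2 (r(K, D) = -24 + 3*(K*K + 24) = -24 + 3*(K**2 + 24) = -24 + 3*(24 + K**2) = -24 + (72 + 3*K**2) = 48 + 3*K**2)
1/(-4552 + 39447) + r(-30, 21) = 1/(-4552 + 39447) + (48 + 3*(-30)**2) = 1/34895 + (48 + 3*900) = 1/34895 + (48 + 2700) = 1/34895 + 2748 = 95891461/34895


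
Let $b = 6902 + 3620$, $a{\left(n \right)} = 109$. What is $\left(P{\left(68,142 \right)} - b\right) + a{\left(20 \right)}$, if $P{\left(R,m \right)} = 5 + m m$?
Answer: $9756$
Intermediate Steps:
$P{\left(R,m \right)} = 5 + m^{2}$
$b = 10522$
$\left(P{\left(68,142 \right)} - b\right) + a{\left(20 \right)} = \left(\left(5 + 142^{2}\right) - 10522\right) + 109 = \left(\left(5 + 20164\right) - 10522\right) + 109 = \left(20169 - 10522\right) + 109 = 9647 + 109 = 9756$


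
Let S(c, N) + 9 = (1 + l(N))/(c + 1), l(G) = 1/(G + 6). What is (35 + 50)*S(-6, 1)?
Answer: -5491/7 ≈ -784.43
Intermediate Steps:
l(G) = 1/(6 + G)
S(c, N) = -9 + (1 + 1/(6 + N))/(1 + c) (S(c, N) = -9 + (1 + 1/(6 + N))/(c + 1) = -9 + (1 + 1/(6 + N))/(1 + c))
(35 + 50)*S(-6, 1) = (35 + 50)*((1 - (6 + 1)*(8 + 9*(-6)))/((1 - 6)*(6 + 1))) = 85*((1 - 1*7*(8 - 54))/(-5*7)) = 85*(-⅕*⅐*(1 - 1*7*(-46))) = 85*(-⅕*⅐*(1 + 322)) = 85*(-⅕*⅐*323) = 85*(-323/35) = -5491/7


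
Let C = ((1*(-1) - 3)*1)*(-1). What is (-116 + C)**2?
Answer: 12544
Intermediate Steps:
C = 4 (C = ((-1 - 3)*1)*(-1) = -4*1*(-1) = -4*(-1) = 4)
(-116 + C)**2 = (-116 + 4)**2 = (-112)**2 = 12544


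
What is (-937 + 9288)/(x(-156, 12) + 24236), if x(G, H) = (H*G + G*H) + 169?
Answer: 8351/20661 ≈ 0.40419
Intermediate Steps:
x(G, H) = 169 + 2*G*H (x(G, H) = (G*H + G*H) + 169 = 2*G*H + 169 = 169 + 2*G*H)
(-937 + 9288)/(x(-156, 12) + 24236) = (-937 + 9288)/((169 + 2*(-156)*12) + 24236) = 8351/((169 - 3744) + 24236) = 8351/(-3575 + 24236) = 8351/20661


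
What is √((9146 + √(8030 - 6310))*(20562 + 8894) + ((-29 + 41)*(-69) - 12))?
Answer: 2*√(67350934 + 14728*√430) ≈ 16451.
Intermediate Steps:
√((9146 + √(8030 - 6310))*(20562 + 8894) + ((-29 + 41)*(-69) - 12)) = √((9146 + √1720)*29456 + (12*(-69) - 12)) = √((9146 + 2*√430)*29456 + (-828 - 12)) = √((269404576 + 58912*√430) - 840) = √(269403736 + 58912*√430)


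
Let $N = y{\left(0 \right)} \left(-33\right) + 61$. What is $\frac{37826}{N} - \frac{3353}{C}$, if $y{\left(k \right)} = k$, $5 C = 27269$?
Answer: $\frac{1030454529}{1663409} \approx 619.48$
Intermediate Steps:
$C = \frac{27269}{5}$ ($C = \frac{1}{5} \cdot 27269 = \frac{27269}{5} \approx 5453.8$)
$N = 61$ ($N = 0 \left(-33\right) + 61 = 0 + 61 = 61$)
$\frac{37826}{N} - \frac{3353}{C} = \frac{37826}{61} - \frac{3353}{\frac{27269}{5}} = 37826 \cdot \frac{1}{61} - \frac{16765}{27269} = \frac{37826}{61} - \frac{16765}{27269} = \frac{1030454529}{1663409}$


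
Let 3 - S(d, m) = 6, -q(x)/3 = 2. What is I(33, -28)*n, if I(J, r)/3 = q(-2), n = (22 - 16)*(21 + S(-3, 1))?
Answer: -1944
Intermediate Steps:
q(x) = -6 (q(x) = -3*2 = -6)
S(d, m) = -3 (S(d, m) = 3 - 1*6 = 3 - 6 = -3)
n = 108 (n = (22 - 16)*(21 - 3) = 6*18 = 108)
I(J, r) = -18 (I(J, r) = 3*(-6) = -18)
I(33, -28)*n = -18*108 = -1944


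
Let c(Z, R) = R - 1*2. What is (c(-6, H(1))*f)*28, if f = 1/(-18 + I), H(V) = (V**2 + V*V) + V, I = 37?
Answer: 28/19 ≈ 1.4737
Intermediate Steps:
H(V) = V + 2*V**2 (H(V) = (V**2 + V**2) + V = 2*V**2 + V = V + 2*V**2)
c(Z, R) = -2 + R (c(Z, R) = R - 2 = -2 + R)
f = 1/19 (f = 1/(-18 + 37) = 1/19 ≈ 0.052632)
(c(-6, H(1))*f)*28 = ((-2 + 1*(1 + 2*1))*(1/19))*28 = ((-2 + 1*(1 + 2))*(1/19))*28 = ((-2 + 1*3)*(1/19))*28 = ((-2 + 3)*(1/19))*28 = (1*(1/19))*28 = (1/19)*28 = 28/19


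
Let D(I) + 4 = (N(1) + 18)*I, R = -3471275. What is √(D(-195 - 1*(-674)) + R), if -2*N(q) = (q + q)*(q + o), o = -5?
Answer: I*√3460741 ≈ 1860.3*I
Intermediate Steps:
N(q) = -q*(-5 + q) (N(q) = -(q + q)*(q - 5)/2 = -2*q*(-5 + q)/2 = -q*(-5 + q))
D(I) = -4 + 22*I (D(I) = -4 + (1*(5 - 1*1) + 18)*I = -4 + (1*(5 - 1) + 18)*I = -4 + (1*4 + 18)*I = -4 + (4 + 18)*I = -4 + 22*I)
√(D(-195 - 1*(-674)) + R) = √((-4 + 22*(-195 - 1*(-674))) - 3471275) = √((-4 + 22*(-195 + 674)) - 3471275) = √((-4 + 22*479) - 3471275) = √((-4 + 10538) - 3471275) = √(10534 - 3471275) = √(-3460741) = I*√3460741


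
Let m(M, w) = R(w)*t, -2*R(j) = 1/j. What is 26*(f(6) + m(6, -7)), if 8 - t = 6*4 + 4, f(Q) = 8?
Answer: 1196/7 ≈ 170.86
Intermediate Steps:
t = -20 (t = 8 - (6*4 + 4) = 8 - (24 + 4) = 8 - 1*28 = 8 - 28 = -20)
R(j) = -1/(2*j)
m(M, w) = 10/w (m(M, w) = -1/(2*w)*(-20) = 10/w)
26*(f(6) + m(6, -7)) = 26*(8 + 10/(-7)) = 26*(8 + 10*(-1/7)) = 26*(8 - 10/7) = 26*(46/7) = 1196/7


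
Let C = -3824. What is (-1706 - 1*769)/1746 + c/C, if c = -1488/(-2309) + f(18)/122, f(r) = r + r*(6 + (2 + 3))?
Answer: -18522849445/13061209468 ≈ -1.4182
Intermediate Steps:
f(r) = 12*r (f(r) = r + r*(6 + 5) = r + r*11 = r + 11*r = 12*r)
c = 340140/140849 (c = -1488/(-2309) + (12*18)/122 = -1488*(-1/2309) + 216*(1/122) = 1488/2309 + 108/61 = 340140/140849 ≈ 2.4149)
(-1706 - 1*769)/1746 + c/C = (-1706 - 1*769)/1746 + (340140/140849)/(-3824) = (-1706 - 769)*(1/1746) + (340140/140849)*(-1/3824) = -2475*1/1746 - 85035/134651644 = -275/194 - 85035/134651644 = -18522849445/13061209468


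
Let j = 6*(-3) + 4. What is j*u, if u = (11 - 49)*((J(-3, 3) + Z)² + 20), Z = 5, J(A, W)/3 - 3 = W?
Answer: 292068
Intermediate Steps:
J(A, W) = 9 + 3*W
j = -14 (j = -18 + 4 = -14)
u = -20862 (u = (11 - 49)*(((9 + 3*3) + 5)² + 20) = -38*(((9 + 9) + 5)² + 20) = -38*((18 + 5)² + 20) = -38*(23² + 20) = -38*(529 + 20) = -38*549 = -20862)
j*u = -14*(-20862) = 292068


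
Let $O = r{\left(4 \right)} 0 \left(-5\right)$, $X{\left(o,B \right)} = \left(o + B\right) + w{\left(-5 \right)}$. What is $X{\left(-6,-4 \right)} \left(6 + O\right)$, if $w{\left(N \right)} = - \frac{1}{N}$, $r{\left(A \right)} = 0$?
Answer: $- \frac{294}{5} \approx -58.8$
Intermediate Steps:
$X{\left(o,B \right)} = \frac{1}{5} + B + o$ ($X{\left(o,B \right)} = \left(o + B\right) - \frac{1}{-5} = \left(B + o\right) - - \frac{1}{5} = \left(B + o\right) + \frac{1}{5} = \frac{1}{5} + B + o$)
$O = 0$ ($O = 0 \cdot 0 \left(-5\right) = 0 \left(-5\right) = 0$)
$X{\left(-6,-4 \right)} \left(6 + O\right) = \left(\frac{1}{5} - 4 - 6\right) \left(6 + 0\right) = \left(- \frac{49}{5}\right) 6 = - \frac{294}{5}$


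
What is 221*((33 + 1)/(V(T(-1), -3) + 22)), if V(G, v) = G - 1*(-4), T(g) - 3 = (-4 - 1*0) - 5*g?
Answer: 3757/15 ≈ 250.47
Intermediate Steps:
T(g) = -1 - 5*g (T(g) = 3 + ((-4 - 1*0) - 5*g) = 3 + ((-4 + 0) - 5*g) = 3 + (-4 - 5*g) = -1 - 5*g)
V(G, v) = 4 + G (V(G, v) = G + 4 = 4 + G)
221*((33 + 1)/(V(T(-1), -3) + 22)) = 221*((33 + 1)/((4 + (-1 - 5*(-1))) + 22)) = 221*(34/((4 + (-1 + 5)) + 22)) = 221*(34/((4 + 4) + 22)) = 221*(34/(8 + 22)) = 221*(34/30) = 221*(34*(1/30)) = 221*(17/15) = 3757/15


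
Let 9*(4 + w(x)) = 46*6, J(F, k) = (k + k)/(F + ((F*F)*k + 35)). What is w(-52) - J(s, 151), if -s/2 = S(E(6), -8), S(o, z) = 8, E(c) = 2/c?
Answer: 3093094/116025 ≈ 26.659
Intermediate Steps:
s = -16 (s = -2*8 = -16)
J(F, k) = 2*k/(35 + F + k*F²) (J(F, k) = (2*k)/(F + (F²*k + 35)) = (2*k)/(F + (k*F² + 35)) = (2*k)/(F + (35 + k*F²)) = (2*k)/(35 + F + k*F²) = 2*k/(35 + F + k*F²))
w(x) = 80/3 (w(x) = -4 + (46*6)/9 = -4 + (⅑)*276 = -4 + 92/3 = 80/3)
w(-52) - J(s, 151) = 80/3 - 2*151/(35 - 16 + 151*(-16)²) = 80/3 - 2*151/(35 - 16 + 151*256) = 80/3 - 2*151/(35 - 16 + 38656) = 80/3 - 2*151/38675 = 80/3 - 1*302/38675 = 80/3 - 302/38675 = 3093094/116025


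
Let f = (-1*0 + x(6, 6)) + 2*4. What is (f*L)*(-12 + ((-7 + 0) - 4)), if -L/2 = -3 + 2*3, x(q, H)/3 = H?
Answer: 3588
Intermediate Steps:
x(q, H) = 3*H
L = -6 (L = -2*(-3 + 2*3) = -2*(-3 + 6) = -2*3 = -6)
f = 26 (f = (-1*0 + 3*6) + 2*4 = (0 + 18) + 8 = 18 + 8 = 26)
(f*L)*(-12 + ((-7 + 0) - 4)) = (26*(-6))*(-12 + ((-7 + 0) - 4)) = -156*(-12 + (-7 - 4)) = -156*(-12 - 11) = -156*(-23) = 3588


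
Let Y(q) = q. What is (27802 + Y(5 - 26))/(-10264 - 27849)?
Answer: -27781/38113 ≈ -0.72891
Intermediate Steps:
(27802 + Y(5 - 26))/(-10264 - 27849) = (27802 + (5 - 26))/(-10264 - 27849) = (27802 - 21)/(-38113) = 27781*(-1/38113) = -27781/38113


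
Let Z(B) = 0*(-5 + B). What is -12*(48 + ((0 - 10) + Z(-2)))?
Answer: -456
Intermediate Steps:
Z(B) = 0
-12*(48 + ((0 - 10) + Z(-2))) = -12*(48 + ((0 - 10) + 0)) = -12*(48 + (-10 + 0)) = -12*(48 - 10) = -12*38 = -456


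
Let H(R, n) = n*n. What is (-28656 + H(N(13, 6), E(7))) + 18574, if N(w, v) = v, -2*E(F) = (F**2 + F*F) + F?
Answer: -29303/4 ≈ -7325.8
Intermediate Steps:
E(F) = -F**2 - F/2 (E(F) = -((F**2 + F*F) + F)/2 = -((F**2 + F**2) + F)/2 = -(2*F**2 + F)/2 = -(F + 2*F**2)/2 = -F**2 - F/2)
H(R, n) = n**2
(-28656 + H(N(13, 6), E(7))) + 18574 = (-28656 + (-1*7*(1/2 + 7))**2) + 18574 = (-28656 + (-1*7*15/2)**2) + 18574 = (-28656 + (-105/2)**2) + 18574 = (-28656 + 11025/4) + 18574 = -103599/4 + 18574 = -29303/4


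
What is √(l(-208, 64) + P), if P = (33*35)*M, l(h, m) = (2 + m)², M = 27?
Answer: 3*√3949 ≈ 188.52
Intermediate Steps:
P = 31185 (P = (33*35)*27 = 1155*27 = 31185)
√(l(-208, 64) + P) = √((2 + 64)² + 31185) = √(66² + 31185) = √(4356 + 31185) = √35541 = 3*√3949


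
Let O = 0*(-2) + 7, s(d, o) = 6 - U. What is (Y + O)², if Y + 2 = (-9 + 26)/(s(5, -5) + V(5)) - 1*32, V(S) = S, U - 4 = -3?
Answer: 64009/100 ≈ 640.09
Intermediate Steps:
U = 1 (U = 4 - 3 = 1)
s(d, o) = 5 (s(d, o) = 6 - 1*1 = 6 - 1 = 5)
O = 7 (O = 0 + 7 = 7)
Y = -323/10 (Y = -2 + ((-9 + 26)/(5 + 5) - 1*32) = -2 + (17/10 - 32) = -2 - 303/10 = -323/10 ≈ -32.300)
(Y + O)² = (-323/10 + 7)² = (-253/10)² = 64009/100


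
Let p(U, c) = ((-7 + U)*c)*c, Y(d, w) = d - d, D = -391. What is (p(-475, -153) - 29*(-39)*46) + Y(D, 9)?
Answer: -11231112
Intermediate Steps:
Y(d, w) = 0
p(U, c) = c²*(-7 + U) (p(U, c) = (c*(-7 + U))*c = c²*(-7 + U))
(p(-475, -153) - 29*(-39)*46) + Y(D, 9) = ((-153)²*(-7 - 475) - 29*(-39)*46) + 0 = (23409*(-482) + 1131*46) + 0 = (-11283138 + 52026) + 0 = -11231112 + 0 = -11231112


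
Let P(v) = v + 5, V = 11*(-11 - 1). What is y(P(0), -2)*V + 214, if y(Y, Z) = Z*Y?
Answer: 1534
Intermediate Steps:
V = -132 (V = 11*(-12) = -132)
P(v) = 5 + v
y(Y, Z) = Y*Z
y(P(0), -2)*V + 214 = ((5 + 0)*(-2))*(-132) + 214 = (5*(-2))*(-132) + 214 = -10*(-132) + 214 = 1320 + 214 = 1534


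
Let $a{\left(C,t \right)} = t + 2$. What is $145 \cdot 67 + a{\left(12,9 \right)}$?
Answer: $9726$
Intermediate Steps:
$a{\left(C,t \right)} = 2 + t$
$145 \cdot 67 + a{\left(12,9 \right)} = 145 \cdot 67 + \left(2 + 9\right) = 9715 + 11 = 9726$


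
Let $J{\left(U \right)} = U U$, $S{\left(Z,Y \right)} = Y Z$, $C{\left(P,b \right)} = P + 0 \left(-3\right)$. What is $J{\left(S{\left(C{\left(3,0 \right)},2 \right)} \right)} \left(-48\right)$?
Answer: $-1728$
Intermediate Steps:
$C{\left(P,b \right)} = P$ ($C{\left(P,b \right)} = P + 0 = P$)
$J{\left(U \right)} = U^{2}$
$J{\left(S{\left(C{\left(3,0 \right)},2 \right)} \right)} \left(-48\right) = \left(2 \cdot 3\right)^{2} \left(-48\right) = 6^{2} \left(-48\right) = 36 \left(-48\right) = -1728$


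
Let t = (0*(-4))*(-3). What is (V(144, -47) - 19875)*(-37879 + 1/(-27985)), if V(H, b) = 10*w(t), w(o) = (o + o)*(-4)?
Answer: 4213674168600/5597 ≈ 7.5284e+8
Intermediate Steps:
t = 0 (t = 0*(-3) = 0)
w(o) = -8*o (w(o) = (2*o)*(-4) = -8*o)
V(H, b) = 0 (V(H, b) = 10*(-8*0) = 10*0 = 0)
(V(144, -47) - 19875)*(-37879 + 1/(-27985)) = (0 - 19875)*(-37879 + 1/(-27985)) = -19875*(-37879 - 1/27985) = -19875*(-1060043816/27985) = 4213674168600/5597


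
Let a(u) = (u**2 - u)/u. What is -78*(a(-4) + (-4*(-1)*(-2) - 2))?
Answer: 1170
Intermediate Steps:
a(u) = (u**2 - u)/u
-78*(a(-4) + (-4*(-1)*(-2) - 2)) = -78*((-1 - 4) + (-4*(-1)*(-2) - 2)) = -78*(-5 + (4*(-2) - 2)) = -78*(-5 + (-8 - 2)) = -78*(-5 - 10) = -78*(-15) = 1170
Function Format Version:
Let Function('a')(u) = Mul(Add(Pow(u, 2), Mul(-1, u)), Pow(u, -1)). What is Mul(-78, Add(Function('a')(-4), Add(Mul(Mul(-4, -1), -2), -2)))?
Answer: 1170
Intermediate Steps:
Function('a')(u) = Mul(Pow(u, -1), Add(Pow(u, 2), Mul(-1, u)))
Mul(-78, Add(Function('a')(-4), Add(Mul(Mul(-4, -1), -2), -2))) = Mul(-78, Add(Add(-1, -4), Add(Mul(Mul(-4, -1), -2), -2))) = Mul(-78, Add(-5, Add(Mul(4, -2), -2))) = Mul(-78, Add(-5, Add(-8, -2))) = Mul(-78, Add(-5, -10)) = Mul(-78, -15) = 1170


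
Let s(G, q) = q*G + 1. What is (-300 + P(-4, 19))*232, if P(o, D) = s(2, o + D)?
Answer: -62408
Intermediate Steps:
s(G, q) = 1 + G*q (s(G, q) = G*q + 1 = 1 + G*q)
P(o, D) = 1 + 2*D + 2*o (P(o, D) = 1 + 2*(o + D) = 1 + 2*(D + o) = 1 + (2*D + 2*o) = 1 + 2*D + 2*o)
(-300 + P(-4, 19))*232 = (-300 + (1 + 2*19 + 2*(-4)))*232 = (-300 + (1 + 38 - 8))*232 = (-300 + 31)*232 = -269*232 = -62408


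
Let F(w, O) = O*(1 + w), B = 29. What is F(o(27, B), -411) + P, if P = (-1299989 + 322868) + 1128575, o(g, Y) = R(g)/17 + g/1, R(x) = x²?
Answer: 2079463/17 ≈ 1.2232e+5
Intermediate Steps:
o(g, Y) = g + g²/17 (o(g, Y) = g²/17 + g/1 = g²*(1/17) + g*1 = g²/17 + g = g + g²/17)
P = 151454 (P = -977121 + 1128575 = 151454)
F(o(27, B), -411) + P = -411*(1 + (1/17)*27*(17 + 27)) + 151454 = -411*(1 + (1/17)*27*44) + 151454 = -411*(1 + 1188/17) + 151454 = -411*1205/17 + 151454 = -495255/17 + 151454 = 2079463/17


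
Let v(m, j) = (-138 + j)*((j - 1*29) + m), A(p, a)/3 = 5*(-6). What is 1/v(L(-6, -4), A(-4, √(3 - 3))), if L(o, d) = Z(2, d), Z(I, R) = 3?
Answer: 1/26448 ≈ 3.7810e-5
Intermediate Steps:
A(p, a) = -90 (A(p, a) = 3*(5*(-6)) = 3*(-30) = -90)
L(o, d) = 3
v(m, j) = (-138 + j)*(-29 + j + m) (v(m, j) = (-138 + j)*((j - 29) + m) = (-138 + j)*((-29 + j) + m) = (-138 + j)*(-29 + j + m))
1/v(L(-6, -4), A(-4, √(3 - 3))) = 1/(4002 + (-90)² - 167*(-90) - 138*3 - 90*3) = 1/(4002 + 8100 + 15030 - 414 - 270) = 1/26448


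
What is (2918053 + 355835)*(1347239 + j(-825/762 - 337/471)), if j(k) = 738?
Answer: 4413125724576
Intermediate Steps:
(2918053 + 355835)*(1347239 + j(-825/762 - 337/471)) = (2918053 + 355835)*(1347239 + 738) = 3273888*1347977 = 4413125724576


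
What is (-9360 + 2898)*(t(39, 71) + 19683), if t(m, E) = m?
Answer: -127443564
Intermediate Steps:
(-9360 + 2898)*(t(39, 71) + 19683) = (-9360 + 2898)*(39 + 19683) = -6462*19722 = -127443564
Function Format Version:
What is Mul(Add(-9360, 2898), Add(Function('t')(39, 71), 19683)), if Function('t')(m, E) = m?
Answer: -127443564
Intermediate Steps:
Mul(Add(-9360, 2898), Add(Function('t')(39, 71), 19683)) = Mul(Add(-9360, 2898), Add(39, 19683)) = Mul(-6462, 19722) = -127443564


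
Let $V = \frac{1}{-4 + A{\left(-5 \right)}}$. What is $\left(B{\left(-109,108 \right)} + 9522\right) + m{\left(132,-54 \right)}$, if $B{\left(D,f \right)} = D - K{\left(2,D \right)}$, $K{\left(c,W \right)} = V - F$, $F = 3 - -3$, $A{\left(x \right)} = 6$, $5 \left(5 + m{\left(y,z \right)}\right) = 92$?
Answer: $\frac{94319}{10} \approx 9431.9$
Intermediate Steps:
$m{\left(y,z \right)} = \frac{67}{5}$ ($m{\left(y,z \right)} = -5 + \frac{1}{5} \cdot 92 = -5 + \frac{92}{5} = \frac{67}{5}$)
$F = 6$ ($F = 3 + 3 = 6$)
$V = \frac{1}{2}$ ($V = \frac{1}{-4 + 6} = \frac{1}{2} \approx 0.5$)
$K{\left(c,W \right)} = - \frac{11}{2}$ ($K{\left(c,W \right)} = \frac{1}{2} - 6 = - \frac{11}{2}$)
$B{\left(D,f \right)} = \frac{11}{2} + D$ ($B{\left(D,f \right)} = D - - \frac{11}{2} = D + \frac{11}{2} = \frac{11}{2} + D$)
$\left(B{\left(-109,108 \right)} + 9522\right) + m{\left(132,-54 \right)} = \left(\left(\frac{11}{2} - 109\right) + 9522\right) + \frac{67}{5} = \left(- \frac{207}{2} + 9522\right) + \frac{67}{5} = \frac{18837}{2} + \frac{67}{5} = \frac{94319}{10}$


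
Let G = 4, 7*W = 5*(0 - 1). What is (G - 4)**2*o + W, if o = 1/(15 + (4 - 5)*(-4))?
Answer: -5/7 ≈ -0.71429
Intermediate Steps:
W = -5/7 (W = (5*(0 - 1))/7 = (5*(-1))/7 = (1/7)*(-5) = -5/7 ≈ -0.71429)
o = 1/19 (o = 1/(15 - 1*(-4)) = 1/(15 + 4) = 1/19 ≈ 0.052632)
(G - 4)**2*o + W = (4 - 4)**2*(1/19) - 5/7 = 0**2*(1/19) - 5/7 = 0*(1/19) - 5/7 = 0 - 5/7 = -5/7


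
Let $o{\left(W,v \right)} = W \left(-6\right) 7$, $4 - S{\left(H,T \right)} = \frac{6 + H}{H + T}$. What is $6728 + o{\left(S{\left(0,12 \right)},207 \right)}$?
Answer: $6581$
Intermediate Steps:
$S{\left(H,T \right)} = 4 - \frac{6 + H}{H + T}$
$o{\left(W,v \right)} = - 42 W$ ($o{\left(W,v \right)} = - 6 W 7 = - 42 W$)
$6728 + o{\left(S{\left(0,12 \right)},207 \right)} = 6728 - 42 \frac{-6 + 3 \cdot 0 + 4 \cdot 12}{0 + 12} = 6728 - 42 \frac{-6 + 0 + 48}{12} = 6728 - 42 \cdot \frac{1}{12} \cdot 42 = 6728 - 147 = 6581$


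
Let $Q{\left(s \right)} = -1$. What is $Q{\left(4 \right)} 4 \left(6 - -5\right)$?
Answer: $-44$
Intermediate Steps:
$Q{\left(4 \right)} 4 \left(6 - -5\right) = \left(-1\right) 4 \left(6 - -5\right) = - 4 \left(6 + 5\right) = \left(-4\right) 11 = -44$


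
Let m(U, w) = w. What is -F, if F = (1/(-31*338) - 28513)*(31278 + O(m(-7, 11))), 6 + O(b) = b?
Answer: 9346084522845/10478 ≈ 8.9197e+8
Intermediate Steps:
O(b) = -6 + b
F = -9346084522845/10478 (F = (1/(-31*338) - 28513)*(31278 + (-6 + 11)) = (1/(-10478) - 28513)*(31278 + 5) = (-1/10478 - 28513)*31283 = -298759215/10478*31283 = -9346084522845/10478 ≈ -8.9197e+8)
-F = -1*(-9346084522845/10478) = 9346084522845/10478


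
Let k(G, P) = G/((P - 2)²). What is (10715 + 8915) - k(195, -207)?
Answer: 857457835/43681 ≈ 19630.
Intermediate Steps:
k(G, P) = G/(-2 + P)² (k(G, P) = G/((-2 + P)²) = G/(-2 + P)²)
(10715 + 8915) - k(195, -207) = (10715 + 8915) - 195/(-2 - 207)² = 19630 - 195/(-209)² = 19630 - 195/43681 = 857457835/43681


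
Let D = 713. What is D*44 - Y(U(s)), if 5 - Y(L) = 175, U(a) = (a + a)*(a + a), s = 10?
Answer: 31542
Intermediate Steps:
U(a) = 4*a² (U(a) = (2*a)*(2*a) = 4*a²)
Y(L) = -170 (Y(L) = 5 - 1*175 = 5 - 175 = -170)
D*44 - Y(U(s)) = 713*44 - 1*(-170) = 31372 + 170 = 31542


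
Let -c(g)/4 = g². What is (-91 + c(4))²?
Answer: 24025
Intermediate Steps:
c(g) = -4*g²
(-91 + c(4))² = (-91 - 4*4²)² = (-91 - 4*16)² = (-91 - 64)² = (-155)² = 24025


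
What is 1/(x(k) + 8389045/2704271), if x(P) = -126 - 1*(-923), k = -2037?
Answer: 2704271/2163693032 ≈ 0.0012498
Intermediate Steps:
x(P) = 797 (x(P) = -126 + 923 = 797)
1/(x(k) + 8389045/2704271) = 1/(797 + 8389045/2704271) = 1/(2163693032/2704271) = 2704271/2163693032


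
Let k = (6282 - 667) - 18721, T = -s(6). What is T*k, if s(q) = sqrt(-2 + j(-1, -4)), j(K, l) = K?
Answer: 13106*I*sqrt(3) ≈ 22700.0*I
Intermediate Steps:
s(q) = I*sqrt(3) (s(q) = sqrt(-2 - 1) = sqrt(-3) = I*sqrt(3))
T = -I*sqrt(3) ≈ -1.732*I
k = -13106 (k = 5615 - 18721 = -13106)
T*k = -I*sqrt(3)*(-13106) = 13106*I*sqrt(3)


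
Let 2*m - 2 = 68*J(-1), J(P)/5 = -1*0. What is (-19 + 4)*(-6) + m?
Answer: 91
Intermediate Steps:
J(P) = 0 (J(P) = 5*(-1*0) = 5*0 = 0)
m = 1 (m = 1 + (68*0)/2 = 1 + (1/2)*0 = 1 + 0 = 1)
(-19 + 4)*(-6) + m = (-19 + 4)*(-6) + 1 = -15*(-6) + 1 = 90 + 1 = 91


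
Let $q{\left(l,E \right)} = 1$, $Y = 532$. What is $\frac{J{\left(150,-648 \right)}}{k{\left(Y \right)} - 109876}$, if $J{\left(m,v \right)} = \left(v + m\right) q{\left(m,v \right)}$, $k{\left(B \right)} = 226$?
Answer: $\frac{83}{18275} \approx 0.0045417$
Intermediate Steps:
$J{\left(m,v \right)} = m + v$ ($J{\left(m,v \right)} = \left(v + m\right) 1 = \left(m + v\right) 1 = m + v$)
$\frac{J{\left(150,-648 \right)}}{k{\left(Y \right)} - 109876} = \frac{150 - 648}{226 - 109876} = - \frac{498}{226 - 109876} = - \frac{498}{-109650} = \left(-498\right) \left(- \frac{1}{109650}\right) = \frac{83}{18275}$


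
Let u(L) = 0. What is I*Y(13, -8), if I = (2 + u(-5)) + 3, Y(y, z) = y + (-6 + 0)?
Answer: 35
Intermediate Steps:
Y(y, z) = -6 + y (Y(y, z) = y - 6 = -6 + y)
I = 5 (I = (2 + 0) + 3 = 2 + 3 = 5)
I*Y(13, -8) = 5*(-6 + 13) = 5*7 = 35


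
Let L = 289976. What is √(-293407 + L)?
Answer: I*√3431 ≈ 58.575*I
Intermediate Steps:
√(-293407 + L) = √(-293407 + 289976) = √(-3431) = I*√3431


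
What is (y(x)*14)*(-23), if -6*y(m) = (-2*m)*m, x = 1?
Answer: -322/3 ≈ -107.33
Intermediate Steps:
y(m) = m²/3 (y(m) = -(-2*m)*m/6 = -(-1)*m²/3 = m²/3)
(y(x)*14)*(-23) = (((⅓)*1²)*14)*(-23) = (((⅓)*1)*14)*(-23) = ((⅓)*14)*(-23) = (14/3)*(-23) = -322/3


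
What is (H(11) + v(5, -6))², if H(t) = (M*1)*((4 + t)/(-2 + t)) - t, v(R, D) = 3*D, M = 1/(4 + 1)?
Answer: 7396/9 ≈ 821.78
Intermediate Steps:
M = ⅕ (M = 1/5 = ⅕ ≈ 0.20000)
H(t) = -t + (4 + t)/(5*(-2 + t)) (H(t) = ((⅕)*1)*((4 + t)/(-2 + t)) - t = ((4 + t)/(-2 + t))/5 - t = (4 + t)/(5*(-2 + t)) - t = -t + (4 + t)/(5*(-2 + t)))
(H(11) + v(5, -6))² = ((4 - 5*11² + 11*11)/(5*(-2 + 11)) + 3*(-6))² = ((⅕)*(4 - 5*121 + 121)/9 - 18)² = ((⅕)*(⅑)*(4 - 605 + 121) - 18)² = ((⅕)*(⅑)*(-480) - 18)² = (-32/3 - 18)² = (-86/3)² = 7396/9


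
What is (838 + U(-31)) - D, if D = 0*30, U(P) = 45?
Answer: 883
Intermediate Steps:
D = 0
(838 + U(-31)) - D = (838 + 45) - 1*0 = 883 + 0 = 883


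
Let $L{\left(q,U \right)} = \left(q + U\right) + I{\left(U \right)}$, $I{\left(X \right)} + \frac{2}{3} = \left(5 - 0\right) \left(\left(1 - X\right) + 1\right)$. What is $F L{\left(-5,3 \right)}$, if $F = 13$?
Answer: $- \frac{299}{3} \approx -99.667$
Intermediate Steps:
$I{\left(X \right)} = \frac{28}{3} - 5 X$ ($I{\left(X \right)} = - \frac{2}{3} + \left(5 - 0\right) \left(\left(1 - X\right) + 1\right) = - \frac{2}{3} + \left(5 + 0\right) \left(2 - X\right) = - \frac{2}{3} + 5 \left(2 - X\right) = - \frac{2}{3} - \left(-10 + 5 X\right) = \frac{28}{3} - 5 X$)
$L{\left(q,U \right)} = \frac{28}{3} + q - 4 U$ ($L{\left(q,U \right)} = \left(q + U\right) - \left(- \frac{28}{3} + 5 U\right) = \left(U + q\right) - \left(- \frac{28}{3} + 5 U\right) = \frac{28}{3} + q - 4 U$)
$F L{\left(-5,3 \right)} = 13 \left(\frac{28}{3} - 5 - 12\right) = 13 \left(- \frac{23}{3}\right) = - \frac{299}{3}$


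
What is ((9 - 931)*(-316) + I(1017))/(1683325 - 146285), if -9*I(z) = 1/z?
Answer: 533348971/2813705424 ≈ 0.18955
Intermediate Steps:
I(z) = -1/(9*z)
((9 - 931)*(-316) + I(1017))/(1683325 - 146285) = ((9 - 931)*(-316) - 1/9/1017)/(1683325 - 146285) = (-922*(-316) - 1/9*1/1017)/1537040 = (291352 - 1/9153)*(1/1537040) = (2666744855/9153)*(1/1537040) = 533348971/2813705424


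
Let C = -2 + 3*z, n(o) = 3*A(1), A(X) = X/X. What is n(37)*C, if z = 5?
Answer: 39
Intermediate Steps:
A(X) = 1
n(o) = 3 (n(o) = 3*1 = 3)
C = 13 (C = -2 + 3*5 = -2 + 15 = 13)
n(37)*C = 3*13 = 39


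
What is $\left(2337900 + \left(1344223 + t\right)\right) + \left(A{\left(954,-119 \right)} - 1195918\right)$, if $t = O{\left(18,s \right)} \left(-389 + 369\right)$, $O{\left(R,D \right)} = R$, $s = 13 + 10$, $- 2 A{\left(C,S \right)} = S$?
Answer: $\frac{4971809}{2} \approx 2.4859 \cdot 10^{6}$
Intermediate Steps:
$A{\left(C,S \right)} = - \frac{S}{2}$
$s = 23$
$t = -360$ ($t = 18 \left(-389 + 369\right) = 18 \left(-20\right) = -360$)
$\left(2337900 + \left(1344223 + t\right)\right) + \left(A{\left(954,-119 \right)} - 1195918\right) = \left(2337900 + \left(1344223 - 360\right)\right) - \frac{2391717}{2} = \left(2337900 + 1343863\right) + \left(\frac{119}{2} - 1195918\right) = 3681763 - \frac{2391717}{2} = \frac{4971809}{2}$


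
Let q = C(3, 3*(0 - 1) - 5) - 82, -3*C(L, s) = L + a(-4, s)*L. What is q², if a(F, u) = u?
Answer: 5625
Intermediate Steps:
C(L, s) = -L/3 - L*s/3 (C(L, s) = -(L + s*L)/3 = -(L + L*s)/3 = -L/3 - L*s/3)
q = -75 (q = -⅓*3*(1 + (3*(0 - 1) - 5)) - 82 = -⅓*3*(1 + (3*(-1) - 5)) - 82 = -⅓*3*(1 + (-3 - 5)) - 82 = -⅓*3*(1 - 8) - 82 = -⅓*3*(-7) - 82 = 7 - 82 = -75)
q² = (-75)² = 5625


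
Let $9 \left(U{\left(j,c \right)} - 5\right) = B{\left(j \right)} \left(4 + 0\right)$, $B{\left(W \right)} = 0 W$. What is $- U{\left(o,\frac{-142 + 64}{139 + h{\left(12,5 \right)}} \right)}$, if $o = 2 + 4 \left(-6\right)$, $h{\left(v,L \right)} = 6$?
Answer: $-5$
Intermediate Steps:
$B{\left(W \right)} = 0$
$o = -22$ ($o = 2 - 24 = -22$)
$U{\left(j,c \right)} = 5$ ($U{\left(j,c \right)} = 5 + \frac{0 \left(4 + 0\right)}{9} = 5 + \frac{0 \cdot 4}{9} = 5 + \frac{1}{9} \cdot 0 = 5 + 0 = 5$)
$- U{\left(o,\frac{-142 + 64}{139 + h{\left(12,5 \right)}} \right)} = \left(-1\right) 5 = -5$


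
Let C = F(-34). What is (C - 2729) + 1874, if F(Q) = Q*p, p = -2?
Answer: -787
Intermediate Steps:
F(Q) = -2*Q (F(Q) = Q*(-2) = -2*Q)
C = 68 (C = -2*(-34) = 68)
(C - 2729) + 1874 = (68 - 2729) + 1874 = -2661 + 1874 = -787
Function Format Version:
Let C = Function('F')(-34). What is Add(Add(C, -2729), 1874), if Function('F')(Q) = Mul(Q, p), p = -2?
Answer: -787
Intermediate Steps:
Function('F')(Q) = Mul(-2, Q) (Function('F')(Q) = Mul(Q, -2) = Mul(-2, Q))
C = 68 (C = Mul(-2, -34) = 68)
Add(Add(C, -2729), 1874) = Add(Add(68, -2729), 1874) = Add(-2661, 1874) = -787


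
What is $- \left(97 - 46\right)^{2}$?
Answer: $-2601$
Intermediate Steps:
$- \left(97 - 46\right)^{2} = - 51^{2} = \left(-1\right) 2601 = -2601$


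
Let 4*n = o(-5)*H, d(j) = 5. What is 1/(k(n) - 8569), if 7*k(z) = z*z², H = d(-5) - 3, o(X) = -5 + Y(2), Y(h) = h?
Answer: -56/479891 ≈ -0.00011669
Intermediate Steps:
o(X) = -3 (o(X) = -5 + 2 = -3)
H = 2 (H = 5 - 3 = 2)
n = -3/2 (n = (-3*2)/4 = (¼)*(-6) = -3/2 ≈ -1.5000)
k(z) = z³/7 (k(z) = (z*z²)/7 = z³/7)
1/(k(n) - 8569) = 1/((-3/2)³/7 - 8569) = 1/((⅐)*(-27/8) - 8569) = 1/(-27/56 - 8569) = 1/(-479891/56) = -56/479891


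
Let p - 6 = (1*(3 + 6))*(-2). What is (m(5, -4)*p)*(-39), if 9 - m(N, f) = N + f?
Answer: 3744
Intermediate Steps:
m(N, f) = 9 - N - f (m(N, f) = 9 - (N + f) = 9 + (-N - f) = 9 - N - f)
p = -12 (p = 6 + (1*(3 + 6))*(-2) = 6 + (1*9)*(-2) = 6 + 9*(-2) = 6 - 18 = -12)
(m(5, -4)*p)*(-39) = ((9 - 1*5 - 1*(-4))*(-12))*(-39) = ((9 - 5 + 4)*(-12))*(-39) = (8*(-12))*(-39) = -96*(-39) = 3744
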